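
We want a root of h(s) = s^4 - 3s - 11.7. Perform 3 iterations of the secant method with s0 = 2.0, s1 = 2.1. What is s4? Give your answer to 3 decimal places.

2.056

h(2.0) = -1.70000, h(2.1) = 1.44810
s2 = 2.10000 − 1.44810·(2.10000 − 2.00000) / (1.44810 − (-1.70000)) = 2.10000 − (0.14481)/(3.14810) = 2.05400
h(2.05400) = -0.06272
s3 = 2.05400 − (-0.06272)·(2.05400 − 2.10000) / (-0.06272 − 1.44810) = 2.05400 − (0.00289)/(-1.51082) = 2.05591
h(2.05591) = -0.00216
s4 = 2.05591 − (-0.00216)·(2.05591 − 2.05400) / (-0.00216 − (-0.06272)) = 2.05591 − (0.00000)/(0.06056) = 2.05598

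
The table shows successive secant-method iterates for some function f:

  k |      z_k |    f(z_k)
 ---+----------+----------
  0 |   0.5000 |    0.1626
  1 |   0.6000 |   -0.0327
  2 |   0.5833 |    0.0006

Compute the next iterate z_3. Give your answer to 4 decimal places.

z_3 = 0.5833 − 0.0006·(0.5833 − 0.6000) / (0.0006 − (-0.0327))
   = 0.5833 − (-0.000010)/(0.033300) = 0.583601

0.5836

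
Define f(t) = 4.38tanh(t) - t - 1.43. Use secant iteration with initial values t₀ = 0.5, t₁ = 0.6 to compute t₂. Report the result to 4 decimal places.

f(0.5) = 0.094073, f(0.6) = 0.322277
t₂ = 0.600000 − 0.322277·(0.600000 − 0.500000) / (0.322277 − 0.094073) = 0.600000 − (0.032228)/(0.228204) = 0.458777

0.4588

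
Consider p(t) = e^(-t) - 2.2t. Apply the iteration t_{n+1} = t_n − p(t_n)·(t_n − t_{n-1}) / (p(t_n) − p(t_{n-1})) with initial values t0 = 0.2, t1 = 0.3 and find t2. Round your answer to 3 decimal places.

p(0.2) = 0.37873, p(0.3) = 0.08082
t2 = 0.30000 − 0.08082·(0.30000 − 0.20000) / (0.08082 − 0.37873) = 0.30000 − (0.00808)/(-0.29791) = 0.32713

0.327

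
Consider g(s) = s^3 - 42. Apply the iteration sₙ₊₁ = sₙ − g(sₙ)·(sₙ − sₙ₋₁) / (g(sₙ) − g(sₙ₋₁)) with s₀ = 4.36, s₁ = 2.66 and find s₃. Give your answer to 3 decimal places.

3.534

g(4.36) = 40.88186, g(2.66) = -23.17890
s₂ = 2.66000 − (-23.17890)·(2.66000 − 4.36000) / (-23.17890 − 40.88186) = 2.66000 − (39.40414)/(-64.06076) = 3.27511
g(3.27511) = -6.87018
s₃ = 3.27511 − (-6.87018)·(3.27511 − 2.66000) / (-6.87018 − (-23.17890)) = 3.27511 − (-4.22589)/(16.30873) = 3.53422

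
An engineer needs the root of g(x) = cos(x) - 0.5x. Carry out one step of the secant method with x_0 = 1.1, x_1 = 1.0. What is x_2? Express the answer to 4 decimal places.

1.0295

g(1.1) = -0.096404, g(1.0) = 0.040302
x_2 = 1.000000 − 0.040302·(1.000000 − 1.100000) / (0.040302 − (-0.096404)) = 1.000000 − (-0.004030)/(0.136706) = 1.029481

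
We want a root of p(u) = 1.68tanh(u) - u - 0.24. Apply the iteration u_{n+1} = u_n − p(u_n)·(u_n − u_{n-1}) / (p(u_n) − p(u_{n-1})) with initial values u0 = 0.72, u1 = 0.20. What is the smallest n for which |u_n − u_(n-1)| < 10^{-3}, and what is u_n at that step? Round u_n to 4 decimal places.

n = 6, u_n = 0.4039

p(0.72) = 0.076408, p(0.20) = -0.108409
u2 = 0.200000 − (-0.108409)·(-0.520000)/(-0.184817) = 0.505020;  |Δ| = 0.305020
p(0.505020) = 0.037954
u3 = 0.505020 − 0.037954·(0.305020)/(0.146363) = 0.425924;  |Δ| = 0.079096
p(0.425924) = 0.009284
u4 = 0.425924 − 0.009284·(-0.079096)/(-0.028670) = 0.400312;  |Δ| = 0.025612
p(0.400312) = -0.001549
u5 = 0.400312 − (-0.001549)·(-0.025612)/(-0.010833) = 0.403975;  |Δ| = 0.003663
p(0.403975) = 0.000045
u6 = 0.403975 − 0.000045·(0.003663)/(0.001594) = 0.403873;  |Δ| = 0.000102
|u6 − u5| = 0.000102 < 10^{-3}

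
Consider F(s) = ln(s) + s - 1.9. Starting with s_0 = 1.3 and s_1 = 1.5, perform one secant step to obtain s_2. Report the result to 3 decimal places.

1.497

F(1.3) = -0.33764, F(1.5) = 0.00547
s_2 = 1.50000 − 0.00547·(1.50000 − 1.30000) / (0.00547 − (-0.33764)) = 1.50000 − (0.00109)/(0.34310) = 1.49681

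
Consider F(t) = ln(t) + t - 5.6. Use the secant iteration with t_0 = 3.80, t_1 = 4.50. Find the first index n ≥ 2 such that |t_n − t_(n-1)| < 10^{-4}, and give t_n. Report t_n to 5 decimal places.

F(3.80) = -0.4649989, F(4.50) = 0.4040774
t_2 = 4.5000000 − 0.4040774·(0.7000000)/(0.8690763) = 4.1745347;  |Δ| = 0.3254653
F(4.1745347) = 0.0035376
t_3 = 4.1745347 − 0.0035376·(-0.3254653)/(-0.4005398) = 4.1716602;  |Δ| = 0.0028746
F(4.1716602) = -0.0000258
t_4 = 4.1716602 − (-0.0000258)·(-0.0028746)/(-0.0035634) = 4.1716809;  |Δ| = 0.0000208
|t_4 − t_3| = 0.0000208 < 10^{-4}

n = 4, t_n = 4.17168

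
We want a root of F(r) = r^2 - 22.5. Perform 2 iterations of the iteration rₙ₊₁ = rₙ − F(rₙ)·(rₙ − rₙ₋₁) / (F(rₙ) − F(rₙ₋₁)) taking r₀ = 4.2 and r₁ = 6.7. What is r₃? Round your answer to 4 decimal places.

F(4.2) = -4.860000, F(6.7) = 22.390000
r₂ = 6.700000 − 22.390000·(6.700000 − 4.200000) / (22.390000 − (-4.860000)) = 6.700000 − (55.975000)/(27.250000) = 4.645872
F(4.645872) = -0.915877
r₃ = 4.645872 − (-0.915877)·(4.645872 − 6.700000) / (-0.915877 − 22.390000) = 4.645872 − (1.881330)/(-23.305877) = 4.726595

4.7266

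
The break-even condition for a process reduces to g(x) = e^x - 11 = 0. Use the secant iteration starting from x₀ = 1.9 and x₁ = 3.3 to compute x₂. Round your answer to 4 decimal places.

g(1.9) = -4.314106, g(3.3) = 16.112639
x₂ = 3.300000 − 16.112639·(3.300000 − 1.900000) / (16.112639 − (-4.314106)) = 3.300000 − (22.557694)/(20.426744) = 2.195678

2.1957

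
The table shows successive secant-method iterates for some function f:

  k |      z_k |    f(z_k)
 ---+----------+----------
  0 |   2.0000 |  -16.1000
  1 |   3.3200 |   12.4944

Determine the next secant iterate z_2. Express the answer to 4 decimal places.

2.7432

z_2 = 3.3200 − 12.4944·(3.3200 − 2.0000) / (12.4944 − (-16.1000))
   = 3.3200 − (16.492608)/(28.594400) = 2.743222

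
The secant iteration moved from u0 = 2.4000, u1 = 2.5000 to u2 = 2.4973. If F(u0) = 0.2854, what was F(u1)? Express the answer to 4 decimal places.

The secant line through (2.4000, 0.2854) and (2.5000, F(u1)) crosses zero at u2 = 2.4973.
So (2.4000, 0.2854), (2.5000, F(u1)), (2.4973, 0) are collinear:
F(u1) = 0.2854 · (2.5000 − 2.4973) / (2.4000 − 2.4973) = 0.2854 · (0.002700)/(-0.097300) = -0.007920

-0.0079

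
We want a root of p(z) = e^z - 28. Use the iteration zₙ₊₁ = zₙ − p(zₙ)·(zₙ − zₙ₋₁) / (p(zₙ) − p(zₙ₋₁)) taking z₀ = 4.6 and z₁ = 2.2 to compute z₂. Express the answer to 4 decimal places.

p(4.6) = 71.484316, p(2.2) = -18.974987
z₂ = 2.200000 − (-18.974987)·(2.200000 − 4.600000) / (-18.974987 − 71.484316) = 2.200000 − (45.539968)/(-90.459302) = 2.703430

2.7034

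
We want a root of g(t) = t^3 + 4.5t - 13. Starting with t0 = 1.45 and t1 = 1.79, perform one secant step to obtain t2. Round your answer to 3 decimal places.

1.726

g(1.45) = -3.42638, g(1.79) = 0.79034
t2 = 1.79000 − 0.79034·(1.79000 − 1.45000) / (0.79034 − (-3.42638)) = 1.79000 − (0.26872)/(4.21671) = 1.72627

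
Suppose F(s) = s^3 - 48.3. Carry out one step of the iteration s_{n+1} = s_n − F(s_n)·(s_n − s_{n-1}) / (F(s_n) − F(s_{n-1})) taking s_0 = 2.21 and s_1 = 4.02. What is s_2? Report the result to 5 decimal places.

F(2.21) = -37.5061390, F(4.02) = 16.6648080
s_2 = 4.0200000 − 16.6648080·(4.0200000 − 2.2100000) / (16.6648080 − (-37.5061390)) = 4.0200000 − (30.1633025)/(54.1709470) = 3.4631830

3.46318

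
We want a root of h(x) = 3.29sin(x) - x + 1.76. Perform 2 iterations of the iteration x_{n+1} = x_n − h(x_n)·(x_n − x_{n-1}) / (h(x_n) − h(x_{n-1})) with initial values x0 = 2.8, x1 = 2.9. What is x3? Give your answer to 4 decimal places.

2.8151

h(2.8) = 0.062111, h(2.9) = -0.352870
x2 = 2.900000 − (-0.352870)·(2.900000 − 2.800000) / (-0.352870 − 0.062111) = 2.900000 − (-0.035287)/(-0.414981) = 2.814967
h(2.814967) = 0.000625
x3 = 2.814967 − 0.000625·(2.814967 − 2.900000) / (0.000625 − (-0.352870)) = 2.814967 − (-0.000053)/(0.353495) = 2.815118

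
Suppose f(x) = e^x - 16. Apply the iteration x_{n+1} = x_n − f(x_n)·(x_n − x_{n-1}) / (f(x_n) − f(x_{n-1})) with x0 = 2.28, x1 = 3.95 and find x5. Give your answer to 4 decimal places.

f(2.28) = -6.223320, f(3.95) = 35.935367
x2 = 3.950000 − 35.935367·(3.950000 − 2.280000) / (35.935367 − (-6.223320)) = 3.950000 − (60.012063)/(42.158686) = 2.526520
f(2.526520) = -3.490109
x3 = 2.526520 − (-3.490109)·(2.526520 − 3.950000) / (-3.490109 − 35.935367) = 2.526520 − (4.968101)/(-39.425476) = 2.652532
f(2.652532) = -1.810077
x4 = 2.652532 − (-1.810077)·(2.652532 − 2.526520) / (-1.810077 − (-3.490109)) = 2.652532 − (-0.228092)/(1.680032) = 2.788299
f(2.788299) = 0.253344
x5 = 2.788299 − 0.253344·(2.788299 − 2.652532) / (0.253344 − (-1.810077)) = 2.788299 − (0.034396)/(2.063421) = 2.771629

2.7716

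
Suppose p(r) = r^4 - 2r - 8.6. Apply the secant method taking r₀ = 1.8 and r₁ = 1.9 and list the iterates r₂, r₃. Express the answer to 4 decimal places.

p(1.8) = -1.702400, p(1.9) = 0.632100
r₂ = 1.900000 − 0.632100·(1.900000 − 1.800000) / (0.632100 − (-1.702400)) = 1.900000 − (0.063210)/(2.334500) = 1.872924
p(1.872924) = -0.040888
r₃ = 1.872924 − (-0.040888)·(1.872924 − 1.900000) / (-0.040888 − 0.632100) = 1.872924 − (0.001107)/(-0.672988) = 1.874569

1.8729, 1.8746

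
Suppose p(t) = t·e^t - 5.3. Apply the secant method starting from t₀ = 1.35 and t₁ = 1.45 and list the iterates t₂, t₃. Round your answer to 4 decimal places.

1.3595, 1.3601

p(1.35) = -0.092476, p(1.45) = 0.881516
t₂ = 1.450000 − 0.881516·(1.450000 − 1.350000) / (0.881516 − (-0.092476)) = 1.450000 − (0.088152)/(0.973992) = 1.359494
p(1.359494) = -0.005824
t₃ = 1.359494 − (-0.005824)·(1.359494 − 1.450000) / (-0.005824 − 0.881516) = 1.359494 − (0.000527)/(-0.887340) = 1.360088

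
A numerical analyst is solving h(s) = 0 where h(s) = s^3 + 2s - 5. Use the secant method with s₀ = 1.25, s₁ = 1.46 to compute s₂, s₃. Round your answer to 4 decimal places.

h(1.25) = -0.546875, h(1.46) = 1.032136
s₂ = 1.460000 − 1.032136·(1.460000 − 1.250000) / (1.032136 − (-0.546875)) = 1.460000 − (0.216749)/(1.579011) = 1.322731
h(1.322731) = -0.040262
s₃ = 1.322731 − (-0.040262)·(1.322731 − 1.460000) / (-0.040262 − 1.032136) = 1.322731 − (0.005527)/(-1.072398) = 1.327885

1.3227, 1.3279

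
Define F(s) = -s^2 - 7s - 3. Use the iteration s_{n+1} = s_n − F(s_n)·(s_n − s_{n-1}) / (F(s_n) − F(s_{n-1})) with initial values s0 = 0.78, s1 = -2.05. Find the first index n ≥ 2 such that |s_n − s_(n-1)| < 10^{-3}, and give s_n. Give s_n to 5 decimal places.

n = 6, s_n = -0.45862

F(0.78) = -9.0684000, F(-2.05) = 7.1475000
s2 = -2.0500000 − 7.1475000·(-2.8300000)/(16.2159000) = -0.8026178;  |Δ| = 1.2473822
F(-0.8026178) = 1.9741293
s3 = -0.8026178 − 1.9741293·(1.2473822)/(-5.1733707) = -0.3266237;  |Δ| = 0.4759941
F(-0.3266237) = -0.8203169
s4 = -0.3266237 − (-0.8203169)·(0.4759941)/(-2.7944461) = -0.4663530;  |Δ| = 0.1397293
F(-0.4663530) = 0.0469860
s5 = -0.4663530 − 0.0469860·(-0.1397293)/(0.8673029) = -0.4587832;  |Δ| = 0.0075698
F(-0.4587832) = 0.0010004
s6 = -0.4587832 − 0.0010004·(0.0075698)/(-0.0459856) = -0.4586185;  |Δ| = 0.0001647
|s6 − s5| = 0.0001647 < 10^{-3}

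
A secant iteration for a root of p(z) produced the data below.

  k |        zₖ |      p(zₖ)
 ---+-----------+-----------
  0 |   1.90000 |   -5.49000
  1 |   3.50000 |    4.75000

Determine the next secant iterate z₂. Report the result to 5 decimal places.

2.75781

z₂ = 3.50000 − 4.75000·(3.50000 − 1.90000) / (4.75000 − (-5.49000))
   = 3.50000 − (7.6000000)/(10.2400000) = 2.7578125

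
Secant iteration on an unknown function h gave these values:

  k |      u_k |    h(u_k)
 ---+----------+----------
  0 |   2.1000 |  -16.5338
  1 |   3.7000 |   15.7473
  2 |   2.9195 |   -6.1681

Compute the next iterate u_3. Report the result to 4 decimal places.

u_3 = 2.9195 − (-6.1681)·(2.9195 − 3.7000) / (-6.1681 − 15.7473)
   = 2.9195 − (4.814202)/(-21.915400) = 3.139172

3.1392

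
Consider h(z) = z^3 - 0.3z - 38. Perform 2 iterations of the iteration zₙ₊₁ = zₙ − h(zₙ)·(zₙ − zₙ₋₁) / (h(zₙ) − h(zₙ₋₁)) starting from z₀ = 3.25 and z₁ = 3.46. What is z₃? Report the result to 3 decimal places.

h(3.25) = -4.64688, h(3.46) = 2.38374
z₂ = 3.46000 − 2.38374·(3.46000 − 3.25000) / (2.38374 − (-4.64688)) = 3.46000 − (0.50058)/(7.03061) = 3.38880
h(3.38880) = -0.09980
z₃ = 3.38880 − (-0.09980)·(3.38880 − 3.46000) / (-0.09980 − 2.38374) = 3.38880 − (0.00711)/(-2.48354) = 3.39166

3.392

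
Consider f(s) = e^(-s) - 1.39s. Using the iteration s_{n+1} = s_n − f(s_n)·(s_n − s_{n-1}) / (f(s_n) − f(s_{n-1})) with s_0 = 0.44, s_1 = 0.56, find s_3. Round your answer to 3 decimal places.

f(0.44) = 0.03244, f(0.56) = -0.20719
s_2 = 0.56000 − (-0.20719)·(0.56000 − 0.44000) / (-0.20719 − 0.03244) = 0.56000 − (-0.02486)/(-0.23963) = 0.45624
f(0.45624) = -0.00052
s_3 = 0.45624 − (-0.00052)·(0.45624 − 0.56000) / (-0.00052 − (-0.20719)) = 0.45624 − (0.00005)/(0.20667) = 0.45598

0.456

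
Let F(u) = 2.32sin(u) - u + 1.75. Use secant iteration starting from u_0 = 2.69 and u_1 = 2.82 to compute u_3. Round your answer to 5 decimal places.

F(2.69) = 0.0724459, F(2.82) = -0.3366991
u_2 = 2.8200000 − (-0.3366991)·(2.8200000 − 2.6900000) / (-0.3366991 − 0.0724459) = 2.8200000 − (-0.0437709)/(-0.4091450) = 2.7130186
F(2.7130186) = 0.0011135
u_3 = 2.7130186 − 0.0011135·(2.7130186 − 2.8200000) / (0.0011135 − (-0.3366991)) = 2.7130186 − (-0.0001191)/(0.3378126) = 2.7133713

2.71337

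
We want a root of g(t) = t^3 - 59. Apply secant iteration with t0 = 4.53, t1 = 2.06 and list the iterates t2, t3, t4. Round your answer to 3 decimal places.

3.534, 4.153, 3.869

g(4.53) = 33.95968, g(2.06) = -50.25818
t2 = 2.06000 − (-50.25818)·(2.06000 − 4.53000) / (-50.25818 − 33.95968) = 2.06000 − (124.13771)/(-84.21786) = 3.53401
g(3.53401) = -14.86306
t3 = 3.53401 − (-14.86306)·(3.53401 − 2.06000) / (-14.86306 − (-50.25818)) = 3.53401 − (-21.90826)/(35.39512) = 4.15297
g(4.15297) = 12.62691
t4 = 4.15297 − 12.62691·(4.15297 − 3.53401) / (12.62691 − (-14.86306)) = 4.15297 − (7.81559)/(27.48998) = 3.86866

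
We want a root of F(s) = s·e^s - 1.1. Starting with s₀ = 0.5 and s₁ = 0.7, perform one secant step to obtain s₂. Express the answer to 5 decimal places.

F(0.5) = -0.2756394, F(0.7) = 0.3096269
s₂ = 0.7000000 − 0.3096269·(0.7000000 − 0.5000000) / (0.3096269 − (-0.2756394)) = 0.7000000 − (0.0619254)/(0.5852663) = 0.5941928

0.59419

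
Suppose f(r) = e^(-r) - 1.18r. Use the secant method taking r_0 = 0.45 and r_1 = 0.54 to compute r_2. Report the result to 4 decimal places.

0.5096

f(0.45) = 0.106628, f(0.54) = -0.054452
r_2 = 0.540000 − (-0.054452)·(0.540000 − 0.450000) / (-0.054452 − 0.106628) = 0.540000 − (-0.004901)/(-0.161080) = 0.509576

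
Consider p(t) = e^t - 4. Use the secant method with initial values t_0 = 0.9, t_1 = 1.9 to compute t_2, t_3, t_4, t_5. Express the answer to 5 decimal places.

1.26448, 1.35719, 1.38811, 1.38627

p(0.9) = -1.5403969, p(1.9) = 2.6858944
t_2 = 1.9000000 − 2.6858944·(1.9000000 − 0.9000000) / (2.6858944 − (-1.5403969)) = 1.9000000 − (2.6858944)/(4.2262913) = 1.2644796
p(1.2644796) = -0.4587507
t_3 = 1.2644796 − (-0.4587507)·(1.2644796 − 1.9000000) / (-0.4587507 − 2.6858944) = 1.2644796 − (0.2915454)/(-3.1446451) = 1.3571913
p(1.3571913) = -0.1147346
t_4 = 1.3571913 − (-0.1147346)·(1.3571913 − 1.2644796) / (-0.1147346 − (-0.4587507)) = 1.3571913 − (-0.0106372)/(0.3440161) = 1.3881121
p(1.3881121) = 0.0072774
t_5 = 1.3881121 − 0.0072774·(1.3881121 − 1.3571913) / (0.0072774 − (-0.1147346)) = 1.3881121 − (0.0002250)/(0.1220120) = 1.3862678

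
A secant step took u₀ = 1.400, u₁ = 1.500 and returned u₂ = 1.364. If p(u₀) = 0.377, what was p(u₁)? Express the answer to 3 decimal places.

1.424

The secant line through (1.400, 0.377) and (1.500, p(u₁)) crosses zero at u₂ = 1.364.
So (1.400, 0.377), (1.500, p(u₁)), (1.364, 0) are collinear:
p(u₁) = 0.377 · (1.500 − 1.364) / (1.400 − 1.364) = 0.377 · (0.13600)/(0.03600) = 1.42422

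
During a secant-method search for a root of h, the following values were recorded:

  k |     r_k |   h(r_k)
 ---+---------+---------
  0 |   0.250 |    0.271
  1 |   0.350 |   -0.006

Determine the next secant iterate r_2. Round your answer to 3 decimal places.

r_2 = 0.350 − (-0.006)·(0.350 − 0.250) / (-0.006 − 0.271)
   = 0.350 − (-0.00060)/(-0.27700) = 0.34783

0.348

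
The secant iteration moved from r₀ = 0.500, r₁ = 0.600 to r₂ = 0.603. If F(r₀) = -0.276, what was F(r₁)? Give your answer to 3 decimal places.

-0.008

The secant line through (0.500, -0.276) and (0.600, F(r₁)) crosses zero at r₂ = 0.603.
So (0.500, -0.276), (0.600, F(r₁)), (0.603, 0) are collinear:
F(r₁) = -0.276 · (0.600 − 0.603) / (0.500 − 0.603) = -0.276 · (-0.00300)/(-0.10300) = -0.00804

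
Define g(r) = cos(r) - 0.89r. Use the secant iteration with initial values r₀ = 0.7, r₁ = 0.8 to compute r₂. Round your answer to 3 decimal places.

g(0.7) = 0.14184, g(0.8) = -0.01529
r₂ = 0.80000 − (-0.01529)·(0.80000 − 0.70000) / (-0.01529 − 0.14184) = 0.80000 − (-0.00153)/(-0.15714) = 0.79027

0.790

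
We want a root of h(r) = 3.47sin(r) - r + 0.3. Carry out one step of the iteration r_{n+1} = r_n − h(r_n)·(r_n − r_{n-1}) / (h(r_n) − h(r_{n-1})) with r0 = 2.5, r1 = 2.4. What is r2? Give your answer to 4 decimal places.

h(2.5) = -0.123302, h(2.4) = 0.243857
r2 = 2.400000 − 0.243857·(2.400000 − 2.500000) / (0.243857 − (-0.123302)) = 2.400000 − (-0.024386)/(0.367159) = 2.466417

2.4664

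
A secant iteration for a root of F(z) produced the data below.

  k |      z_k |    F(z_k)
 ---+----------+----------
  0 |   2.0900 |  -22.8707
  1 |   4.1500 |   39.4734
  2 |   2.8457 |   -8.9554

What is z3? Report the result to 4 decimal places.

3.0869

z3 = 2.8457 − (-8.9554)·(2.8457 − 4.1500) / (-8.9554 − 39.4734)
   = 2.8457 − (11.680528)/(-48.428800) = 3.086890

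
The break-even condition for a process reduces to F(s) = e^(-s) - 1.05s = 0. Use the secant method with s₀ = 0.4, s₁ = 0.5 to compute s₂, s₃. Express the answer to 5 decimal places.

0.54830, 0.54965

F(0.4) = 0.2503200, F(0.5) = 0.0815307
s₂ = 0.5000000 − 0.0815307·(0.5000000 − 0.4000000) / (0.0815307 − 0.2503200) = 0.5000000 − (0.0081531)/(-0.1687894) = 0.5483032
F(0.5483032) = 0.0022113
s₃ = 0.5483032 − 0.0022113·(0.5483032 − 0.5000000) / (0.0022113 − 0.0815307) = 0.5483032 − (0.0001068)/(-0.0793194) = 0.5496498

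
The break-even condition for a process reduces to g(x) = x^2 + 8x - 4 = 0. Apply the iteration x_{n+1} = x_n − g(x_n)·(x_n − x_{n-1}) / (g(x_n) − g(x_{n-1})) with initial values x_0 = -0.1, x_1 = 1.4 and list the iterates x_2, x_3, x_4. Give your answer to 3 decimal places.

0.415, 0.467, 0.472

g(-0.1) = -4.79000, g(1.4) = 9.16000
x_2 = 1.40000 − 9.16000·(1.40000 − (-0.10000)) / (9.16000 − (-4.79000)) = 1.40000 − (13.74000)/(13.95000) = 0.41505
g(0.41505) = -0.50730
x_3 = 0.41505 − (-0.50730)·(0.41505 − 1.40000) / (-0.50730 − 9.16000) = 0.41505 − (0.49966)/(-9.66730) = 0.46674
g(0.46674) = -0.04824
x_4 = 0.46674 − (-0.04824)·(0.46674 − 0.41505) / (-0.04824 − (-0.50730)) = 0.46674 − (-0.00249)/(0.45906) = 0.47217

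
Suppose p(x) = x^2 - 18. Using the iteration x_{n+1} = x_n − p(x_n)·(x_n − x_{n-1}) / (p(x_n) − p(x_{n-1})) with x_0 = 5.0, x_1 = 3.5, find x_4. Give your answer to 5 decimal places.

4.24259

p(5.0) = 7.0000000, p(3.5) = -5.7500000
x_2 = 3.5000000 − (-5.7500000)·(3.5000000 − 5.0000000) / (-5.7500000 − 7.0000000) = 3.5000000 − (8.6250000)/(-12.7500000) = 4.1764706
p(4.1764706) = -0.5570934
x_3 = 4.1764706 − (-0.5570934)·(4.1764706 − 3.5000000) / (-0.5570934 − (-5.7500000)) = 4.1764706 − (-0.3768573)/(5.1929066) = 4.2490421
p(4.2490421) = 0.0543592
x_4 = 4.2490421 − 0.0543592·(4.2490421 − 4.1764706) / (0.0543592 − (-0.5570934)) = 4.2490421 − (0.0039449)/(0.6114526) = 4.2425904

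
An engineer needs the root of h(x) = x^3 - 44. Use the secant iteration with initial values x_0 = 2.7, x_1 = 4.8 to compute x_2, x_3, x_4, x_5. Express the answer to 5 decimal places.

h(2.7) = -24.3170000, h(4.8) = 66.5920000
x_2 = 4.8000000 − 66.5920000·(4.8000000 − 2.7000000) / (66.5920000 − (-24.3170000)) = 4.8000000 − (139.8432000)/(90.9090000) = 3.2617233
h(3.2617233) = -9.2990525
x_3 = 3.2617233 − (-9.2990525)·(3.2617233 − 4.8000000) / (-9.2990525 − 66.5920000) = 3.2617233 − (14.3045162)/(-75.8910525) = 3.4502108
h(3.4502108) = -2.9288481
x_4 = 3.4502108 − (-2.9288481)·(3.4502108 − 3.2617233) / (-2.9288481 − (-9.2990525)) = 3.4502108 − (-0.5520513)/(6.3702045) = 3.5368723
h(3.5368723) = 0.2443809
x_5 = 3.5368723 − 0.2443809·(3.5368723 − 3.4502108) / (0.2443809 − (-2.9288481)) = 3.5368723 − (0.0211784)/(3.1732290) = 3.5301982

3.26172, 3.45021, 3.53687, 3.53020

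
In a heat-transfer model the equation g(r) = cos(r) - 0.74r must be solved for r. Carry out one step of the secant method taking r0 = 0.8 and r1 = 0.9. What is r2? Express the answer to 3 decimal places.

0.870

g(0.8) = 0.10471, g(0.9) = -0.04439
r2 = 0.90000 − (-0.04439)·(0.90000 − 0.80000) / (-0.04439 − 0.10471) = 0.90000 − (-0.00444)/(-0.14910) = 0.87023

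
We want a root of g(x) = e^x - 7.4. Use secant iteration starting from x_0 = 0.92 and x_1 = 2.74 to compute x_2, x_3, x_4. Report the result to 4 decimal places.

g(0.92) = -4.890710, g(2.74) = 8.086985
x_2 = 2.740000 − 8.086985·(2.740000 − 0.920000) / (8.086985 − (-4.890710)) = 2.740000 − (14.718313)/(12.977695) = 1.605876
g(1.605876) = -2.417777
x_3 = 1.605876 − (-2.417777)·(1.605876 − 2.740000) / (-2.417777 − 8.086985) = 1.605876 − (2.742059)/(-10.504762) = 1.866906
g(1.866906) = -0.931746
x_4 = 1.866906 − (-0.931746)·(1.866906 − 1.605876) / (-0.931746 − (-2.417777)) = 1.866906 − (-0.243214)/(1.486031) = 2.030573

1.6059, 1.8669, 2.0306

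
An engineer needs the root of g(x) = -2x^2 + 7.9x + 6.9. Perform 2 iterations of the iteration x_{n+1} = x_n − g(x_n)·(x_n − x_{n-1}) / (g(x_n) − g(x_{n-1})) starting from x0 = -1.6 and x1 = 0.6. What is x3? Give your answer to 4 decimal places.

g(-1.6) = -10.860000, g(0.6) = 10.920000
x2 = 0.600000 − 10.920000·(0.600000 − (-1.600000)) / (10.920000 − (-10.860000)) = 0.600000 − (24.024000)/(21.780000) = -0.503030
g(-0.503030) = 2.419982
x3 = -0.503030 − 2.419982·(-0.503030 − 0.600000) / (2.419982 − 10.920000) = -0.503030 − (-2.669313)/(-8.500018) = -0.817066

-0.8171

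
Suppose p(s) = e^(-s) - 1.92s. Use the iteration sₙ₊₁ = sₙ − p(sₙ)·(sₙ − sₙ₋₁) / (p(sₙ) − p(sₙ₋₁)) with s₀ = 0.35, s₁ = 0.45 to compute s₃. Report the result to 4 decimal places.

p(0.35) = 0.032688, p(0.45) = -0.226372
s₂ = 0.450000 − (-0.226372)·(0.450000 − 0.350000) / (-0.226372 − 0.032688) = 0.450000 − (-0.022637)/(-0.259060) = 0.362618
p(0.362618) = -0.000374
s₃ = 0.362618 − (-0.000374)·(0.362618 − 0.450000) / (-0.000374 − (-0.226372)) = 0.362618 − (0.000033)/(0.225998) = 0.362473

0.3625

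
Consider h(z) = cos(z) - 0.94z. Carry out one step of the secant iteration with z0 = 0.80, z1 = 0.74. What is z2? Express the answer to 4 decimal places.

0.7662

h(0.80) = -0.055293, h(0.74) = 0.042869
z2 = 0.740000 − 0.042869·(0.740000 − 0.800000) / (0.042869 − (-0.055293)) = 0.740000 − (-0.002572)/(0.098162) = 0.766203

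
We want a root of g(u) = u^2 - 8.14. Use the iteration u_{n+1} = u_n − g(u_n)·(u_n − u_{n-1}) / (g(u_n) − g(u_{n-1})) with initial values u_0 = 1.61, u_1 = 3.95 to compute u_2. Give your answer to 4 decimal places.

g(1.61) = -5.547900, g(3.95) = 7.462500
u_2 = 3.950000 − 7.462500·(3.950000 − 1.610000) / (7.462500 − (-5.547900)) = 3.950000 − (17.462250)/(13.010400) = 2.607824

2.6078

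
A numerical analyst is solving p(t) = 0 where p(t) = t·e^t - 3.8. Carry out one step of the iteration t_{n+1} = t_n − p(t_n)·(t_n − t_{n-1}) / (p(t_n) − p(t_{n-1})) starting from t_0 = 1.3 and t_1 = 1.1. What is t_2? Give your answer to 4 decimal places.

p(1.3) = 0.970086, p(1.1) = -0.495417
t_2 = 1.100000 − (-0.495417)·(1.100000 − 1.300000) / (-0.495417 − 0.970086) = 1.100000 − (0.099083)/(-1.465503) = 1.167611

1.1676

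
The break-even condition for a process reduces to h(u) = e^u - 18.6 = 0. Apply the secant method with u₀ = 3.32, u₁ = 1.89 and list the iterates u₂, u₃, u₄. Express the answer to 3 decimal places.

2.704, 3.062, 2.908

h(3.32) = 9.06035, h(1.89) = -11.98063
u₂ = 1.89000 − (-11.98063)·(1.89000 − 3.32000) / (-11.98063 − 9.06035) = 1.89000 − (17.13230)/(-21.04098) = 2.70423
h(2.70423) = -3.65712
u₃ = 2.70423 − (-3.65712)·(2.70423 − 1.89000) / (-3.65712 − (-11.98063)) = 2.70423 − (-2.97775)/(8.32351) = 3.06199
h(3.06199) = 2.76998
u₄ = 3.06199 − 2.76998·(3.06199 − 2.70423) / (2.76998 − (-3.65712)) = 3.06199 − (0.99097)/(6.42710) = 2.90780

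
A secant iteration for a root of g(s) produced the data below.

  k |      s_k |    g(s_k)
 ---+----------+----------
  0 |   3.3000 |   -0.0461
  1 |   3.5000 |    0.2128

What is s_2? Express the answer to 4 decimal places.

3.3356

s_2 = 3.5000 − 0.2128·(3.5000 − 3.3000) / (0.2128 − (-0.0461))
   = 3.5000 − (0.042560)/(0.258900) = 3.335612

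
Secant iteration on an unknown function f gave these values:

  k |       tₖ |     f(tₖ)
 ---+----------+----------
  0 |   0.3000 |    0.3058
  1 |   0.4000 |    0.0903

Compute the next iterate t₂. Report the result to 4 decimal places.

t₂ = 0.4000 − 0.0903·(0.4000 − 0.3000) / (0.0903 − 0.3058)
   = 0.4000 − (0.009030)/(-0.215500) = 0.441903

0.4419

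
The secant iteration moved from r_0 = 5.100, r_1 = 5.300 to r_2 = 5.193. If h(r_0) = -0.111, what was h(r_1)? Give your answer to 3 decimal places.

0.128

The secant line through (5.100, -0.111) and (5.300, h(r_1)) crosses zero at r_2 = 5.193.
So (5.100, -0.111), (5.300, h(r_1)), (5.193, 0) are collinear:
h(r_1) = -0.111 · (5.300 − 5.193) / (5.100 − 5.193) = -0.111 · (0.10700)/(-0.09300) = 0.12771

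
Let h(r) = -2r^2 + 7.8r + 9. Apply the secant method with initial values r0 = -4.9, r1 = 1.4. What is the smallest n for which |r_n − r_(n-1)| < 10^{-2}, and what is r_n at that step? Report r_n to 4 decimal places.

h(-4.9) = -77.240000, h(1.4) = 16.000000
r2 = 1.400000 − 16.000000·(6.300000)/(93.240000) = 0.318919;  |Δ| = 1.081081
h(0.318919) = 11.284149
r3 = 0.318919 − 11.284149·(-1.081081)/(-4.715851) = -2.267906;  |Δ| = 2.586825
h(-2.267906) = -18.976459
r4 = -2.267906 − (-18.976459)·(-2.586825)/(-30.260608) = -0.645705;  |Δ| = 1.622201
h(-0.645705) = 3.129628
r5 = -0.645705 − 3.129628·(1.622201)/(22.106087) = -0.875365;  |Δ| = 0.229660
h(-0.875365) = 0.639622
r6 = -0.875365 − 0.639622·(-0.229660)/(-2.490006) = -0.934359;  |Δ| = 0.058994
h(-0.934359) = -0.034058
r7 = -0.934359 − (-0.034058)·(-0.058994)/(-0.673679) = -0.931377;  |Δ| = 0.002982
|r7 − r6| = 0.002982 < 10^{-2}

n = 7, r_n = -0.9314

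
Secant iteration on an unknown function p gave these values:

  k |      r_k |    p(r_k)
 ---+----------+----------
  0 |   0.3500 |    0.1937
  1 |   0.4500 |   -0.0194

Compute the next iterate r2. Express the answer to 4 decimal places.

0.4409

r2 = 0.4500 − (-0.0194)·(0.4500 − 0.3500) / (-0.0194 − 0.1937)
   = 0.4500 − (-0.001940)/(-0.213100) = 0.440896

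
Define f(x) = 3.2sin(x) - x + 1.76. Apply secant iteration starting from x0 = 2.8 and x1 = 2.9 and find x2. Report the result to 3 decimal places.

2.808

f(2.8) = 0.03196, f(2.9) = -0.37440
x2 = 2.90000 − (-0.37440)·(2.90000 − 2.80000) / (-0.37440 − 0.03196) = 2.90000 − (-0.03744)/(-0.40636) = 2.80787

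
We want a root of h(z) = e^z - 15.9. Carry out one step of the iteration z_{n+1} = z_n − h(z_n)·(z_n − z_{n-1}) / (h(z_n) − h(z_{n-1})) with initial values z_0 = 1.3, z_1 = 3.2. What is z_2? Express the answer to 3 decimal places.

2.414

h(1.3) = -12.23070, h(3.2) = 8.63253
z_2 = 3.20000 − 8.63253·(3.20000 − 1.30000) / (8.63253 − (-12.23070)) = 3.20000 − (16.40181)/(20.86323) = 2.41384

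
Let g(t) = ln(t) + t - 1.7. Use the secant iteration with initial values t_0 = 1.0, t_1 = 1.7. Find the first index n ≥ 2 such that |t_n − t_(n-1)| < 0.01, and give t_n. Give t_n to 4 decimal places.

n = 4, t_n = 1.3788

g(1.0) = -0.700000, g(1.7) = 0.530628
t_2 = 1.700000 − 0.530628·(0.700000)/(1.230628) = 1.398171;  |Δ| = 0.301829
g(1.398171) = 0.033335
t_3 = 1.398171 − 0.033335·(-0.301829)/(-0.497293) = 1.377938;  |Δ| = 0.020233
g(1.377938) = -0.001474
t_4 = 1.377938 − (-0.001474)·(-0.020233)/(-0.034809) = 1.378795;  |Δ| = 0.000857
|t_4 − t_3| = 0.000857 < 0.01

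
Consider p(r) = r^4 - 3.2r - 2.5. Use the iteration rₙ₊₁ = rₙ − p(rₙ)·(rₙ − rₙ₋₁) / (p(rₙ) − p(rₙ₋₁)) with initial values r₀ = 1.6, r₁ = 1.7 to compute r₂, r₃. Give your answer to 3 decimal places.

1.672, 1.674

p(1.6) = -1.06640, p(1.7) = 0.41210
r₂ = 1.70000 − 0.41210·(1.70000 − 1.60000) / (0.41210 − (-1.06640)) = 1.70000 − (0.04121)/(1.47850) = 1.67213
p(1.67213) = -0.03314
r₃ = 1.67213 − (-0.03314)·(1.67213 − 1.70000) / (-0.03314 − 0.41210) = 1.67213 − (0.00092)/(-0.44524) = 1.67420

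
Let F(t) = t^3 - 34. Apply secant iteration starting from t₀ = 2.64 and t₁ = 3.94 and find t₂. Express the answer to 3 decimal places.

3.114

F(2.64) = -15.60026, F(3.94) = 27.16298
t₂ = 3.94000 − 27.16298·(3.94000 − 2.64000) / (27.16298 − (-15.60026)) = 3.94000 − (35.31188)/(42.76324) = 3.11425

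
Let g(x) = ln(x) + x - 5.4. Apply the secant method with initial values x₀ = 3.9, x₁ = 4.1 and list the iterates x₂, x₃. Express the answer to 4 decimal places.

g(3.9) = -0.139023, g(4.1) = 0.110987
x₂ = 4.100000 − 0.110987·(4.100000 − 3.900000) / (0.110987 − (-0.139023)) = 4.100000 − (0.022197)/(0.250010) = 4.011214
g(4.011214) = 0.000308
x₃ = 4.011214 − 0.000308·(4.011214 − 4.100000) / (0.000308 − 0.110987) = 4.011214 − (-0.000027)/(-0.110679) = 4.010967

4.0112, 4.0110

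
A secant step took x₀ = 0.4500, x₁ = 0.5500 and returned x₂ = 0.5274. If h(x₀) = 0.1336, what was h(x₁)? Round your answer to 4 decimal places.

-0.0390

The secant line through (0.4500, 0.1336) and (0.5500, h(x₁)) crosses zero at x₂ = 0.5274.
So (0.4500, 0.1336), (0.5500, h(x₁)), (0.5274, 0) are collinear:
h(x₁) = 0.1336 · (0.5500 − 0.5274) / (0.4500 − 0.5274) = 0.1336 · (0.022600)/(-0.077400) = -0.039010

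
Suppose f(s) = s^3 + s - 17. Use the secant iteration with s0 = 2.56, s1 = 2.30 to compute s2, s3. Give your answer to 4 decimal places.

f(2.56) = 2.337216, f(2.30) = -2.533000
s2 = 2.300000 − (-2.533000)·(2.300000 − 2.560000) / (-2.533000 − 2.337216) = 2.300000 − (0.658580)/(-4.870216) = 2.435226
f(2.435226) = -0.123090
s3 = 2.435226 − (-0.123090)·(2.435226 − 2.300000) / (-0.123090 − (-2.533000)) = 2.435226 − (-0.016645)/(2.409910) = 2.442133

2.4352, 2.4421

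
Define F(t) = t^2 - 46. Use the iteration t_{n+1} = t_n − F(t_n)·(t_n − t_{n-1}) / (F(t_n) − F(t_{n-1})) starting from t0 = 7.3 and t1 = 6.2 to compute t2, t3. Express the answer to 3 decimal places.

F(7.3) = 7.29000, F(6.2) = -7.56000
t2 = 6.20000 − (-7.56000)·(6.20000 − 7.30000) / (-7.56000 − 7.29000) = 6.20000 − (8.31600)/(-14.85000) = 6.76000
F(6.76000) = -0.30240
t3 = 6.76000 − (-0.30240)·(6.76000 − 6.20000) / (-0.30240 − (-7.56000)) = 6.76000 − (-0.16934)/(7.25760) = 6.78333

6.760, 6.783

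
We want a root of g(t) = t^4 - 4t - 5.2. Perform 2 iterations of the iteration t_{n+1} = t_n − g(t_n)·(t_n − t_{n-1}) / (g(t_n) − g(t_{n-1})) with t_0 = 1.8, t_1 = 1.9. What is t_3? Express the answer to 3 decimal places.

g(1.8) = -1.90240, g(1.9) = 0.23210
t_2 = 1.90000 − 0.23210·(1.90000 − 1.80000) / (0.23210 − (-1.90240)) = 1.90000 − (0.02321)/(2.13450) = 1.88913
g(1.88913) = -0.02019
t_3 = 1.88913 − (-0.02019)·(1.88913 − 1.90000) / (-0.02019 − 0.23210) = 1.88913 − (0.00022)/(-0.25229) = 1.89000

1.890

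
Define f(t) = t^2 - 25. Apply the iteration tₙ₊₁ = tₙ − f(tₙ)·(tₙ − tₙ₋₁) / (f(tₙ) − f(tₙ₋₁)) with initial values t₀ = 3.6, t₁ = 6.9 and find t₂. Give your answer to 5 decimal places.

f(3.6) = -12.0400000, f(6.9) = 22.6100000
t₂ = 6.9000000 − 22.6100000·(6.9000000 − 3.6000000) / (22.6100000 − (-12.0400000)) = 6.9000000 − (74.6130000)/(34.6500000) = 4.7466667

4.74667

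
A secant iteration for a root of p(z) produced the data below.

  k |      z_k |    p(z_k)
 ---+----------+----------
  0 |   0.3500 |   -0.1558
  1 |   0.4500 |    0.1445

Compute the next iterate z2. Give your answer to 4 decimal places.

z2 = 0.4500 − 0.1445·(0.4500 − 0.3500) / (0.1445 − (-0.1558))
   = 0.4500 − (0.014450)/(0.300300) = 0.401881

0.4019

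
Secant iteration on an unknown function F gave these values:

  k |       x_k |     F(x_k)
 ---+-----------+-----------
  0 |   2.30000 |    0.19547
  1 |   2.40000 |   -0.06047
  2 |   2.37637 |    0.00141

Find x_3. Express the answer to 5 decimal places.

2.37691

x_3 = 2.37637 − 0.00141·(2.37637 − 2.40000) / (0.00141 − (-0.06047))
   = 2.37637 − (-0.0000333)/(0.0618800) = 2.3769084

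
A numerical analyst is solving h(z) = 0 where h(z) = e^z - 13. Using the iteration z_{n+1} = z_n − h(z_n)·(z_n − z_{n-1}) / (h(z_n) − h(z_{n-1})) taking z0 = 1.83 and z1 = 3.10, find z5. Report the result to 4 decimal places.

2.5648

h(1.83) = -6.766113, h(3.10) = 9.197951
z2 = 3.100000 − 9.197951·(3.100000 − 1.830000) / (9.197951 − (-6.766113)) = 3.100000 − (11.681398)/(15.964065) = 2.368269
h(2.368269) = -2.321107
z3 = 2.368269 − (-2.321107)·(2.368269 − 3.100000) / (-2.321107 − 9.197951) = 2.368269 − (1.698426)/(-11.519058) = 2.515714
h(2.515714) = -0.624558
z4 = 2.515714 − (-0.624558)·(2.515714 − 2.368269) / (-0.624558 − (-2.321107)) = 2.515714 − (-0.092088)/(1.696549) = 2.569994
h(2.569994) = 0.065740
z5 = 2.569994 − 0.065740·(2.569994 − 2.515714) / (0.065740 − (-0.624558)) = 2.569994 − (0.003568)/(0.690298) = 2.564824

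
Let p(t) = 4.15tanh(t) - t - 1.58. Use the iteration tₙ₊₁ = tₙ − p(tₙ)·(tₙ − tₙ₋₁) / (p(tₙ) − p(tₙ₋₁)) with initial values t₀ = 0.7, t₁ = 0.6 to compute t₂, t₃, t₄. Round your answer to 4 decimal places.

p(0.7) = 0.228126, p(0.6) = 0.048756
t₂ = 0.600000 − 0.048756·(0.600000 − 0.700000) / (0.048756 − 0.228126) = 0.600000 − (-0.004876)/(-0.179371) = 0.572818
p(0.572818) = -0.005500
t₃ = 0.572818 − (-0.005500)·(0.572818 − 0.600000) / (-0.005500 − 0.048756) = 0.572818 − (0.000149)/(-0.054256) = 0.575574
p(0.575574) = 0.000106
t₄ = 0.575574 − 0.000106·(0.575574 − 0.572818) / (0.000106 − (-0.005500)) = 0.575574 − (0.000000)/(0.005606) = 0.575522

0.5728, 0.5756, 0.5755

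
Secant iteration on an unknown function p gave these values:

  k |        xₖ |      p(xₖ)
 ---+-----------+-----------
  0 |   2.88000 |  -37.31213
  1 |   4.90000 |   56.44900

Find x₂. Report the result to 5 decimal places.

x₂ = 4.90000 − 56.44900·(4.90000 − 2.88000) / (56.44900 − (-37.31213))
   = 4.90000 − (114.0269800)/(93.7611300) = 3.6838566

3.68386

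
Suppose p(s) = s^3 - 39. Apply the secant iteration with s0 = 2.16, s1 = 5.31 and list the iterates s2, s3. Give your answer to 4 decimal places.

p(2.16) = -28.922304, p(5.31) = 110.721291
s2 = 5.310000 − 110.721291·(5.310000 − 2.160000) / (110.721291 − (-28.922304)) = 5.310000 − (348.772067)/(139.643595) = 2.812413
p(2.812413) = -16.754757
s3 = 2.812413 − (-16.754757)·(2.812413 − 5.310000) / (-16.754757 − 110.721291) = 2.812413 − (41.846467)/(-127.476048) = 3.140682

2.8124, 3.1407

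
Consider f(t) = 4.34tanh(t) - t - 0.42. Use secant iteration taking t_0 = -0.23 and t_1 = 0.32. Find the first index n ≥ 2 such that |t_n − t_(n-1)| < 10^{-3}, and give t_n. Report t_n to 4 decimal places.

f(-0.23) = -1.170963, f(0.32) = 0.603260
t_2 = 0.320000 − 0.603260·(0.550000)/(1.774223) = 0.132993;  |Δ| = 0.187007
f(0.132993) = 0.020816
t_3 = 0.132993 − 0.020816·(-0.187007)/(-0.582444) = 0.126309;  |Δ| = 0.006683
f(0.126309) = -0.001025
t_4 = 0.126309 − (-0.001025)·(-0.006683)/(-0.021840) = 0.126623;  |Δ| = 0.000314
|t_4 − t_3| = 0.000314 < 10^{-3}

n = 4, t_n = 0.1266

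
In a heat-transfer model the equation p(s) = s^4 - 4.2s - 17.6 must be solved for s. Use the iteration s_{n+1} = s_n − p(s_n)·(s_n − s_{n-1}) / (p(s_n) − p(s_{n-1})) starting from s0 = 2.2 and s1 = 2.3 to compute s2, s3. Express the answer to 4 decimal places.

2.2825, 2.2835

p(2.2) = -3.414400, p(2.3) = 0.724100
s2 = 2.300000 − 0.724100·(2.300000 − 2.200000) / (0.724100 − (-3.414400)) = 2.300000 − (0.072410)/(4.138500) = 2.282503
p(2.282503) = -0.044275
s3 = 2.282503 − (-0.044275)·(2.282503 − 2.300000) / (-0.044275 − 0.724100) = 2.282503 − (0.000775)/(-0.768375) = 2.283512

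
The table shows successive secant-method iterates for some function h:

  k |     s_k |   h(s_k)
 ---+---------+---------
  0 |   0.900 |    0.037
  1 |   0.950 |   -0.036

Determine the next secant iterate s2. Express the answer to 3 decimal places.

0.925

s2 = 0.950 − (-0.036)·(0.950 − 0.900) / (-0.036 − 0.037)
   = 0.950 − (-0.00180)/(-0.07300) = 0.92534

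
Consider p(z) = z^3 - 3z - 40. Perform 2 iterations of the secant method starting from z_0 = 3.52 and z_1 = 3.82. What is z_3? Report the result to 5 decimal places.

3.71151

p(3.52) = -6.9457920, p(3.82) = 4.2829680
z_2 = 3.8200000 − 4.2829680·(3.8200000 − 3.5200000) / (4.2829680 − (-6.9457920)) = 3.8200000 − (1.2848904)/(11.2287600) = 3.7055715
p(3.7055715) = -0.2345491
z_3 = 3.7055715 − (-0.2345491)·(3.7055715 − 3.8200000) / (-0.2345491 − 4.2829680) = 3.7055715 − (0.0268391)/(-4.5175171) = 3.7115126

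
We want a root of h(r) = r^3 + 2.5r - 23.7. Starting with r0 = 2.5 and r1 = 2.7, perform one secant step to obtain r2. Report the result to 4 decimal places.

2.5801

h(2.5) = -1.825000, h(2.7) = 2.733000
r2 = 2.700000 − 2.733000·(2.700000 − 2.500000) / (2.733000 − (-1.825000)) = 2.700000 − (0.546600)/(4.558000) = 2.580079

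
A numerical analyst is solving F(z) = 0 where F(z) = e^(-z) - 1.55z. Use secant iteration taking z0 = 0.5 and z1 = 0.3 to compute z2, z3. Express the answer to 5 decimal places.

F(0.5) = -0.1684693, F(0.3) = 0.2758182
z2 = 0.3000000 − 0.2758182·(0.3000000 − 0.5000000) / (0.2758182 − (-0.1684693)) = 0.3000000 − (-0.0551636)/(0.4442876) = 0.4241620
F(0.4241620) = -0.0031333
z3 = 0.4241620 − (-0.0031333)·(0.4241620 − 0.3000000) / (-0.0031333 − 0.2758182) = 0.4241620 − (-0.0003890)/(-0.2789515) = 0.4227674

0.42416, 0.42277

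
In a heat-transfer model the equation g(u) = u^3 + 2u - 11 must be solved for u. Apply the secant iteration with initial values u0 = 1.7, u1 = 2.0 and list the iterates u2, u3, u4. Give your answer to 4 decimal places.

1.9186, 1.9260, 1.9263

g(1.7) = -2.687000, g(2.0) = 1.000000
u2 = 2.000000 − 1.000000·(2.000000 − 1.700000) / (1.000000 − (-2.687000)) = 2.000000 − (0.300000)/(3.687000) = 1.918633
g(1.918633) = -0.099953
u3 = 1.918633 − (-0.099953)·(1.918633 − 2.000000) / (-0.099953 − 1.000000) = 1.918633 − (0.008133)/(-1.099953) = 1.926027
g(1.926027) = -0.003197
u4 = 1.926027 − (-0.003197)·(1.926027 − 1.918633) / (-0.003197 − (-0.099953)) = 1.926027 − (-0.000024)/(0.096756) = 1.926271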